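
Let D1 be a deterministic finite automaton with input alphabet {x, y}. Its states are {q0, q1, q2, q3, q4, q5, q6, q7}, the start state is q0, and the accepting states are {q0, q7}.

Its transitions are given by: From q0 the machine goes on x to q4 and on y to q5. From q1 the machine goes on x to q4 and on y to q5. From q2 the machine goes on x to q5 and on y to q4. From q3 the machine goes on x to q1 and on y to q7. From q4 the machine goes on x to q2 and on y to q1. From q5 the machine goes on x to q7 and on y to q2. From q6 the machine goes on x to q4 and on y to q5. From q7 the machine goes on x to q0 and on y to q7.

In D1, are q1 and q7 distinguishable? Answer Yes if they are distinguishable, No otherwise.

States {q3,q6} cannot be reached from the start state, so discard them.
P0 = {q0,q7} | {q1,q2,q4,q5}.
Split {q0,q7} by δ(·,x) → {q0} and {q7}.
On input x, block {q1,q2,q4,q5} splits into {q1,q2,q4} and {q5}.
Refine {q1,q2,q4} on symbol x: members go to different blocks, giving {q1,q4} and {q2}.
Refine {q1,q4} on symbol x: members go to different blocks, giving {q1} and {q4}.
No further refinement is possible. Final partition (6 blocks): {q0} | {q1} | {q7} | {q5} | {q2} | {q4}.
q1 and q7 end up in different blocks, so they are distinguishable. For instance, the string 'ε' is accepted from only q7.

Yes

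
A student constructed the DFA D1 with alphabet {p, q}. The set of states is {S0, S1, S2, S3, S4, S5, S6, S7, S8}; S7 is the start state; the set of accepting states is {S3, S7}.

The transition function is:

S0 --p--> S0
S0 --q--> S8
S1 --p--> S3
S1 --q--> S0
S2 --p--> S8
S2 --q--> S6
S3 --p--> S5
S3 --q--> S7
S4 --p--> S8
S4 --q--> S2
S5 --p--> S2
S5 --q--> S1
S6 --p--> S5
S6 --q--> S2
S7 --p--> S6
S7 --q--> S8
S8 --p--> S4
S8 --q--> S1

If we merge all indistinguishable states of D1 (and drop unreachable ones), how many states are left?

6

Start with accepting vs non-accepting: {S3,S7} | {S0,S1,S2,S4,S5,S6,S8}.
Split {S3,S7} by δ(·,q) → {S3} and {S7}.
On input p, block {S0,S1,S2,S4,S5,S6,S8} splits into {S0,S2,S4,S5,S6,S8} and {S1}.
Split {S0,S2,S4,S5,S6,S8} by δ(·,q) → {S0,S2,S4,S6} and {S5,S8}.
Refine {S0,S2,S4,S6} on symbol p: members go to different blocks, giving {S2,S4,S6} and {S0}.
The partition is now stable with 6 blocks: {S3} | {S2,S4,S6} | {S7} | {S1} | {S5,S8} | {S0}.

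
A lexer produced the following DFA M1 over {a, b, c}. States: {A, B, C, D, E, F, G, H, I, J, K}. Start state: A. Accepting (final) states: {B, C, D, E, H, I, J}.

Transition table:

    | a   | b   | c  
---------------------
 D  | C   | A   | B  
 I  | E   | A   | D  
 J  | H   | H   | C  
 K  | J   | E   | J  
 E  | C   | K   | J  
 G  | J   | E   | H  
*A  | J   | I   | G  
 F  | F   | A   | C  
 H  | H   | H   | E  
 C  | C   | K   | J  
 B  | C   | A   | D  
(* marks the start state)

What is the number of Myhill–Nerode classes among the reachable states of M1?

States {F} cannot be reached from the start state, so discard them.
P0 = {B,C,D,E,H,I,J} | {A,G,K}.
Split {B,C,D,E,H,I,J} by δ(·,b) → {B,C,D,E,I} and {H,J}.
Refine {B,C,D,E,I} on symbol c: members go to different blocks, giving {B,D,I} and {C,E}.
On input b, block {A,G,K} splits into {G,K} and {A}.
Stable partition: {B,D,I} | {G,K} | {H,J} | {C,E} | {A} — 5 equivalence classes.

5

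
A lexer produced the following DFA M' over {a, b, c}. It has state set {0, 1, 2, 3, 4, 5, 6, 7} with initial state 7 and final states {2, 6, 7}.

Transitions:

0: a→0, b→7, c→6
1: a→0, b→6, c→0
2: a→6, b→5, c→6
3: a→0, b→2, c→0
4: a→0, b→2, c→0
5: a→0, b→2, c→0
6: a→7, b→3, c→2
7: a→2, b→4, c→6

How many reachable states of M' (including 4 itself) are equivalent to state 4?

3

Reachable states from the start: {0,2,3,4,5,6,7}. Unreachable: {1} — drop them.
Initial partition by acceptance: {2,6,7} | {0,3,4,5}.
On input c, block {0,3,4,5} splits into {3,4,5} and {0}.
The partition is now stable with 3 blocks: {2,6,7} | {3,4,5} | {0}.
State 4 belongs to the block {3,4,5}, which has 3 states.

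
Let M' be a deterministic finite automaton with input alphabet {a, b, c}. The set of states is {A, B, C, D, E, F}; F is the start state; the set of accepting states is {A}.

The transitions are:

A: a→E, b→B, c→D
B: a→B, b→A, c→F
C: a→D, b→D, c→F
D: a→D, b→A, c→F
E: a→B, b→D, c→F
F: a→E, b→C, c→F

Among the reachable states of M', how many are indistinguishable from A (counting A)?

1

P0 = {A} | {B,C,D,E,F}.
Split {B,C,D,E,F} by δ(·,b) → {C,E,F} and {B,D}.
Split {C,E,F} by δ(·,a) → {C,E} and {F}.
Stable partition: {A} | {C,E} | {B,D} | {F} — 4 equivalence classes.
State A belongs to the block {A}, which has 1 states.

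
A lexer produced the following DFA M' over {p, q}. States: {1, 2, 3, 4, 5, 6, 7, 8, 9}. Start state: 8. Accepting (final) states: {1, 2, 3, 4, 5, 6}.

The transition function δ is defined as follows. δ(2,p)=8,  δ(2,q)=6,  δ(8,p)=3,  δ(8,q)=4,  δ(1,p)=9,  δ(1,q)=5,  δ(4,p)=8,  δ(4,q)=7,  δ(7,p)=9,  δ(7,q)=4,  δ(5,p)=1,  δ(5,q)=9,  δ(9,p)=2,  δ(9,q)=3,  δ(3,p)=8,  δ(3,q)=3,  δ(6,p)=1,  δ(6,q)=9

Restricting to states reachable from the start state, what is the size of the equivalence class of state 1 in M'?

1

Every state is reachable, so we keep all 9.
P0 = {1,2,3,4,5,6} | {7,8,9}.
On input p, block {1,2,3,4,5,6} splits into {1,2,3,4} and {5,6}.
Refine {1,2,3,4} on symbol q: members go to different blocks, giving {1,2} and {3} and {4}.
Split {7,8,9} by δ(·,p) → {7} and {8} and {9}.
Refine {1,2} on symbol p: members go to different blocks, giving {1} and {2}.
The partition is now stable with 8 blocks: {1} | {7} | {5,6} | {3} | {4} | {8} | {9} | {2}.
State 1 belongs to the block {1}, which has 1 states.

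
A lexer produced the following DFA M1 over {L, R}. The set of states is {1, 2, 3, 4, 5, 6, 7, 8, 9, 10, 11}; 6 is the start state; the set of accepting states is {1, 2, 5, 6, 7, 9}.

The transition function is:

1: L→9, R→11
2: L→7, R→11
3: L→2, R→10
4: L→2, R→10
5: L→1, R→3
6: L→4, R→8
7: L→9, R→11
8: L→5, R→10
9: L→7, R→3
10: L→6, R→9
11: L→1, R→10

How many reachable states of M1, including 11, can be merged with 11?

Start with accepting vs non-accepting: {1,2,5,6,7,9} | {3,4,8,10,11}.
Refine {1,2,5,6,7,9} on symbol L: members go to different blocks, giving {1,2,5,7,9} and {6}.
Split {3,4,8,10,11} by δ(·,L) → {3,4,8,11} and {10}.
Stable partition: {1,2,5,7,9} | {3,4,8,11} | {6} | {10} — 4 equivalence classes.
The equivalence class containing 11 is {3,4,8,11}, of size 4.

4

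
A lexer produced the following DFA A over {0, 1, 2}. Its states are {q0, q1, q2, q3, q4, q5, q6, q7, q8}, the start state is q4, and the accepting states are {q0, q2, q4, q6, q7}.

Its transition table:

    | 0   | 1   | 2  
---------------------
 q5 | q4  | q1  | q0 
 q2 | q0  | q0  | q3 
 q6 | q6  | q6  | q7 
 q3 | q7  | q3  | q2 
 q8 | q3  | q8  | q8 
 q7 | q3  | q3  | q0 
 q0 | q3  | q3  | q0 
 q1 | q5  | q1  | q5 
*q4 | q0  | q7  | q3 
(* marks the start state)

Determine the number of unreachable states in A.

BFS from q4 reaches {q0, q2, q3, q4, q7}; the 4 state(s) q1, q5, q6, q8 are never visited.

4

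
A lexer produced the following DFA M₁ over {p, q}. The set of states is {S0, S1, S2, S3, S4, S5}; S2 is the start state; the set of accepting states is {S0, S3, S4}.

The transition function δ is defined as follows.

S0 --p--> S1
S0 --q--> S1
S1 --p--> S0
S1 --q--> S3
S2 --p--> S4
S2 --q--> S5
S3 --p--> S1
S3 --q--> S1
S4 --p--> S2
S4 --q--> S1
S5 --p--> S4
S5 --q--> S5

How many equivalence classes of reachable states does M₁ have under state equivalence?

Every state is reachable, so we keep all 6.
Start with accepting vs non-accepting: {S0,S3,S4} | {S1,S2,S5}.
Refine {S1,S2,S5} on symbol q: members go to different blocks, giving {S2,S5} and {S1}.
On input p, block {S0,S3,S4} splits into {S0,S3} and {S4}.
No further refinement is possible. Final partition (4 blocks): {S0,S3} | {S2,S5} | {S1} | {S4}.

4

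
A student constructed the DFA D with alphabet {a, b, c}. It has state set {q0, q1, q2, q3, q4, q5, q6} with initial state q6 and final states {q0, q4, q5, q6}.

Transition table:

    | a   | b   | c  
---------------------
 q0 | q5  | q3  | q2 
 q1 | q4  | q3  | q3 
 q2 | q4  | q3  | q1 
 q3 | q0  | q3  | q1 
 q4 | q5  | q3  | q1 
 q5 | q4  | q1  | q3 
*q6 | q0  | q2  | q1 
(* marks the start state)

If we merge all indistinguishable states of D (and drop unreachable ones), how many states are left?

All states are reachable from the start state.
Initial partition by acceptance: {q0,q4,q5,q6} | {q1,q2,q3}.
No further refinement is possible. Final partition (2 blocks): {q0,q4,q5,q6} | {q1,q2,q3}.

2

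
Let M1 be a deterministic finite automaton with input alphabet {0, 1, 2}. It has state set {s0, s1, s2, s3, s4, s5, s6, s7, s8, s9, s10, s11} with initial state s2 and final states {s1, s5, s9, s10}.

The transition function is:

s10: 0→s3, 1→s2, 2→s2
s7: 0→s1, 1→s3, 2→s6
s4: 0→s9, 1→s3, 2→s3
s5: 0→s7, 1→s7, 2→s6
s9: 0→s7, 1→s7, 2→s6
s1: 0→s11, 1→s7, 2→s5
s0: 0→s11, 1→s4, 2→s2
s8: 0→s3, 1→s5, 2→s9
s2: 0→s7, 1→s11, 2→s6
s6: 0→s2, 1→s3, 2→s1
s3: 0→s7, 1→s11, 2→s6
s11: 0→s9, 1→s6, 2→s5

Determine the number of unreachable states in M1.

No path from s2 leads to s0, s4, s8, s10; the other 8 states are all reachable.

4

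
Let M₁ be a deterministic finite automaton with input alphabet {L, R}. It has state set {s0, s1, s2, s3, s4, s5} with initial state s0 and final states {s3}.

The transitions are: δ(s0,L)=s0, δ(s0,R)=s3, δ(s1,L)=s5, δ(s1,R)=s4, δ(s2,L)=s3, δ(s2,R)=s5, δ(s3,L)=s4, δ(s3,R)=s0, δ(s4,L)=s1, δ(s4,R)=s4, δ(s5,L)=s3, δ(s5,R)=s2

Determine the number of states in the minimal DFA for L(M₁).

5

Every state is reachable, so we keep all 6.
P0 = {s3} | {s0,s1,s2,s4,s5}.
Refine {s0,s1,s2,s4,s5} on symbol L: members go to different blocks, giving {s0,s1,s4} and {s2,s5}.
Refine {s0,s1,s4} on symbol L: members go to different blocks, giving {s0,s4} and {s1}.
Split {s0,s4} by δ(·,L) → {s0} and {s4}.
Stable partition: {s3} | {s0} | {s2,s5} | {s1} | {s4} — 5 equivalence classes.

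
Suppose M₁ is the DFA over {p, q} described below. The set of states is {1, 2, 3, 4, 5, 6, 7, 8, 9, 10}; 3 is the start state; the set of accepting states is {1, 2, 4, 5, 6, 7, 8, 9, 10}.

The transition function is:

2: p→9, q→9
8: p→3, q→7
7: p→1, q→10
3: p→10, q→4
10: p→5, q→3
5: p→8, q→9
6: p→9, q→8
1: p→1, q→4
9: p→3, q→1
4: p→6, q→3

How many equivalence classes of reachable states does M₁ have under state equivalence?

States {2} cannot be reached from the start state, so discard them.
P0 = {1,4,5,6,7,8,9,10} | {3}.
On input p, block {1,4,5,6,7,8,9,10} splits into {1,4,5,6,7,10} and {8,9}.
Split {1,4,5,6,7,10} by δ(·,p) → {1,4,7,10} and {5,6}.
On input p, block {1,4,7,10} splits into {1,7} and {4,10}.
No further refinement is possible. Final partition (5 blocks): {1,7} | {3} | {8,9} | {5,6} | {4,10}.

5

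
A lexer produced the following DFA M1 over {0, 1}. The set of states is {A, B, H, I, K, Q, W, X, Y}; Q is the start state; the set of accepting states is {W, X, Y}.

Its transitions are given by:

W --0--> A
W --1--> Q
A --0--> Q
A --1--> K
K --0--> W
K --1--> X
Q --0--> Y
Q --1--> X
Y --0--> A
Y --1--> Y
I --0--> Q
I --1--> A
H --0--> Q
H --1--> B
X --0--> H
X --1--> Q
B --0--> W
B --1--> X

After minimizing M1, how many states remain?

Reachable states from the start: {A,B,H,K,Q,W,X,Y}. Unreachable: {I} — drop them.
Initial partition by acceptance: {W,X,Y} | {A,B,H,K,Q}.
Split {W,X,Y} by δ(·,1) → {W,X} and {Y}.
On input 0, block {A,B,H,K,Q} splits into {B,K} and {A,H} and {Q}.
No further refinement is possible. Final partition (5 blocks): {W,X} | {B,K} | {Y} | {A,H} | {Q}.

5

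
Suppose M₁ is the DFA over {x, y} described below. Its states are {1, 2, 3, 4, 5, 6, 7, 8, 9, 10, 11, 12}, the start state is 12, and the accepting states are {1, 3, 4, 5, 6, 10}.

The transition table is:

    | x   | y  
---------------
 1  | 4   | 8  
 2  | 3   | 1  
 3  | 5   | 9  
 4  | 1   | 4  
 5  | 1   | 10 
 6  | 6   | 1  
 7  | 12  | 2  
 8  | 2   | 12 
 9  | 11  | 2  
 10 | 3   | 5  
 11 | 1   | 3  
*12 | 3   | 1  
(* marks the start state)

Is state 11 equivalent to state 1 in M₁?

First remove the unreachable states {6,7}; 10 states remain.
P0 = {1,3,4,5,10} | {2,8,9,11,12}.
On input y, block {1,3,4,5,10} splits into {4,5,10} and {1,3}.
Refine {2,8,9,11,12} on symbol x: members go to different blocks, giving {2,11,12} and {8,9}.
Stable partition: {4,5,10} | {2,11,12} | {1,3} | {8,9} — 4 equivalence classes.
11 and 1 end up in different blocks, so they are distinguishable. For instance, the string 'ε' is accepted from only 1.

No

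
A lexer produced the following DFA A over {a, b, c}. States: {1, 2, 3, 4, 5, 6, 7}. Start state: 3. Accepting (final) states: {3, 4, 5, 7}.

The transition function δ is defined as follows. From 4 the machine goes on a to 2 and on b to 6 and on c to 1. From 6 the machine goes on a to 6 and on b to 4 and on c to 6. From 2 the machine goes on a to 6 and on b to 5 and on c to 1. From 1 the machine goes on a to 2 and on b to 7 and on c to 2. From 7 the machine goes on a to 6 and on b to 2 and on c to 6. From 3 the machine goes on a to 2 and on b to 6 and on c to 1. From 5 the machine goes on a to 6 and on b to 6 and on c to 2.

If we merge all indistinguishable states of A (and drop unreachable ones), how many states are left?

Every state is reachable, so we keep all 7.
Start with accepting vs non-accepting: {3,4,5,7} | {1,2,6}.
The partition is now stable with 2 blocks: {3,4,5,7} | {1,2,6}.

2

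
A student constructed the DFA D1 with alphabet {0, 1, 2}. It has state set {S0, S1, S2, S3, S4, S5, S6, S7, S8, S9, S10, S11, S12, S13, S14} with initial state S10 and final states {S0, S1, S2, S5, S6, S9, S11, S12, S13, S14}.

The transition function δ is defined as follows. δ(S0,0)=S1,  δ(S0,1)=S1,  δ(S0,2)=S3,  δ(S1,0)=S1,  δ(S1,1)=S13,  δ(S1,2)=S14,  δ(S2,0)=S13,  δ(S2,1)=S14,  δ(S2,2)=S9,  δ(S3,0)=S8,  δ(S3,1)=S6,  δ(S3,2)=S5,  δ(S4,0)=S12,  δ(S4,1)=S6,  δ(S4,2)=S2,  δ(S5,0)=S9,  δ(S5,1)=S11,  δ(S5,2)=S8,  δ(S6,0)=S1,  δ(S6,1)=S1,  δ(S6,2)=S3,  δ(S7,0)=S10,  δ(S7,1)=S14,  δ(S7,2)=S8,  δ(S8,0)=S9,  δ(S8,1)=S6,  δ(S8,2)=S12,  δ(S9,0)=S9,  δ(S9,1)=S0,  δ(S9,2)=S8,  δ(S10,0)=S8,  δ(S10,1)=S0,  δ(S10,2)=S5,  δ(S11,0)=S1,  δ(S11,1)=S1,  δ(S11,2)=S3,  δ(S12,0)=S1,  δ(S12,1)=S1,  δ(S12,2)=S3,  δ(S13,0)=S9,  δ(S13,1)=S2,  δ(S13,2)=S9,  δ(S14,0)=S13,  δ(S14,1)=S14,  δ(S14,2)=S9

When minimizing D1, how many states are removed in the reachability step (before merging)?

2

No path from S10 leads to S4, S7; the other 13 states are all reachable.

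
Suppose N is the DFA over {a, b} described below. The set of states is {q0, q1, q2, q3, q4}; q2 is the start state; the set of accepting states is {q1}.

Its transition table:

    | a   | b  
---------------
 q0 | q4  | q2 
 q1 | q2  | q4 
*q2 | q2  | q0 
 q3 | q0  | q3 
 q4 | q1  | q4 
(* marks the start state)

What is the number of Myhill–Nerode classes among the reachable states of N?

Reachable states from the start: {q0,q1,q2,q4}. Unreachable: {q3} — drop them.
Start with accepting vs non-accepting: {q1} | {q0,q2,q4}.
Refine {q0,q2,q4} on symbol a: members go to different blocks, giving {q0,q2} and {q4}.
Split {q0,q2} by δ(·,a) → {q0} and {q2}.
No further refinement is possible. Final partition (4 blocks): {q1} | {q0} | {q4} | {q2}.

4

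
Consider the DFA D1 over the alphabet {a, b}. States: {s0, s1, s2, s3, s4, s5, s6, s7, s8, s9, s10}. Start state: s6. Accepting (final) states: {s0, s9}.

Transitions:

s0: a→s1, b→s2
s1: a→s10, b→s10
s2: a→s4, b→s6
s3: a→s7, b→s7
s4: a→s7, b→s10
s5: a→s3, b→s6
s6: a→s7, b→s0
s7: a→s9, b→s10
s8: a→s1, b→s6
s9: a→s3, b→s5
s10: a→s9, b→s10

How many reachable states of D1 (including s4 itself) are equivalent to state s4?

States {s8} cannot be reached from the start state, so discard them.
Start with accepting vs non-accepting: {s0,s9} | {s1,s2,s3,s4,s5,s6,s7,s10}.
Split {s1,s2,s3,s4,s5,s6,s7,s10} by δ(·,a) → {s1,s2,s3,s4,s5,s6} and {s7,s10}.
On input a, block {s1,s2,s3,s4,s5,s6} splits into {s1,s3,s4,s6} and {s2,s5}.
On input b, block {s1,s3,s4,s6} splits into {s1,s3,s4} and {s6}.
Stable partition: {s0,s9} | {s1,s3,s4} | {s7,s10} | {s2,s5} | {s6} — 5 equivalence classes.
The equivalence class containing s4 is {s1,s3,s4}, of size 3.

3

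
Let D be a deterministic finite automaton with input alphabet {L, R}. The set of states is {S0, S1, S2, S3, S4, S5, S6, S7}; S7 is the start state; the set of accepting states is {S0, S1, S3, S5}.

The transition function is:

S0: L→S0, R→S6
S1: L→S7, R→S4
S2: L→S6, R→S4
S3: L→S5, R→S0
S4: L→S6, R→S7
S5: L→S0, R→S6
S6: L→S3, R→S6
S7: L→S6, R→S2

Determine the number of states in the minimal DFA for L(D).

States {S1} cannot be reached from the start state, so discard them.
P0 = {S0,S3,S5} | {S2,S4,S6,S7}.
Refine {S0,S3,S5} on symbol R: members go to different blocks, giving {S0,S5} and {S3}.
On input L, block {S2,S4,S6,S7} splits into {S2,S4,S7} and {S6}.
No further refinement is possible. Final partition (4 blocks): {S0,S5} | {S2,S4,S7} | {S3} | {S6}.

4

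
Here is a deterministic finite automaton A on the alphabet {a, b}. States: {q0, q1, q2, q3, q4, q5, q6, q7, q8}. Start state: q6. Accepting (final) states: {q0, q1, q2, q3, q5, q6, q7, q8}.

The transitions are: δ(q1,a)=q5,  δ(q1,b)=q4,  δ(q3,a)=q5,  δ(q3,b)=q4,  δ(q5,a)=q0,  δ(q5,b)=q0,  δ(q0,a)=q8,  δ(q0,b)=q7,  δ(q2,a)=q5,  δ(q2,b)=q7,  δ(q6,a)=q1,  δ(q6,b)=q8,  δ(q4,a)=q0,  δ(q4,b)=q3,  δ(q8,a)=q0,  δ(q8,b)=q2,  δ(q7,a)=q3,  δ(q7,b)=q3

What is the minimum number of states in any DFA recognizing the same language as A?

Every state is reachable, so we keep all 9.
Start with accepting vs non-accepting: {q0,q1,q2,q3,q5,q6,q7,q8} | {q4}.
Split {q0,q1,q2,q3,q5,q6,q7,q8} by δ(·,b) → {q0,q2,q5,q6,q7,q8} and {q1,q3}.
On input a, block {q0,q2,q5,q6,q7,q8} splits into {q0,q2,q5,q8} and {q6,q7}.
Split {q0,q2,q5,q8} by δ(·,b) → {q0,q2} and {q5,q8}.
Refine {q6,q7} on symbol b: members go to different blocks, giving {q6} and {q7}.
The partition is now stable with 6 blocks: {q0,q2} | {q4} | {q1,q3} | {q6} | {q5,q8} | {q7}.

6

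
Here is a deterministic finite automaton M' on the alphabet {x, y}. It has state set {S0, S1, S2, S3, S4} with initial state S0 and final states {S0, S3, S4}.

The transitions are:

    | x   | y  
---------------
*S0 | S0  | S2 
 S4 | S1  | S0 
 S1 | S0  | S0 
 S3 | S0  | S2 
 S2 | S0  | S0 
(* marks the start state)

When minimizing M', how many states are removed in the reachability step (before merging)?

BFS from S0 reaches {S0, S2}; the 3 state(s) S1, S3, S4 are never visited.

3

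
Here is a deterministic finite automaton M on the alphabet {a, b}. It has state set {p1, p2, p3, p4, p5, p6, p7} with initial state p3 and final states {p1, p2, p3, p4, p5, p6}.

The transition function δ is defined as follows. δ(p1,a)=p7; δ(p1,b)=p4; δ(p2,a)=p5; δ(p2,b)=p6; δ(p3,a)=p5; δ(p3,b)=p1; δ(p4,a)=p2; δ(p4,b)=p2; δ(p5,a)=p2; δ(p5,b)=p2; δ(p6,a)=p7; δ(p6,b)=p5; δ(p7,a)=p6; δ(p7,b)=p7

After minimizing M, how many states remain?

Every state is reachable, so we keep all 7.
Initial partition by acceptance: {p1,p2,p3,p4,p5,p6} | {p7}.
Split {p1,p2,p3,p4,p5,p6} by δ(·,a) → {p2,p3,p4,p5} and {p1,p6}.
On input b, block {p2,p3,p4,p5} splits into {p2,p3} and {p4,p5}.
Stable partition: {p2,p3} | {p7} | {p1,p6} | {p4,p5} — 4 equivalence classes.

4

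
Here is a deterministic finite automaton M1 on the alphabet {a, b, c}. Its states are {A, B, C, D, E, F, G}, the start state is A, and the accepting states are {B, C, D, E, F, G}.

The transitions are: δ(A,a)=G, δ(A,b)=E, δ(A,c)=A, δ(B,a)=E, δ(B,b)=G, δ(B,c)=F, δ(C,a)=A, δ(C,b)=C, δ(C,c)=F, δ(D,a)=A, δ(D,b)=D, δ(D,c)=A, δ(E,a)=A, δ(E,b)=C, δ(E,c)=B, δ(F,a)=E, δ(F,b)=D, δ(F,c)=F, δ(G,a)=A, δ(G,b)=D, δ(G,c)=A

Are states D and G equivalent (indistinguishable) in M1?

Yes

All states are reachable from the start state.
Initial partition by acceptance: {B,C,D,E,F,G} | {A}.
Split {B,C,D,E,F,G} by δ(·,a) → {C,D,E,G} and {B,F}.
Split {C,D,E,G} by δ(·,c) → {C,E} and {D,G}.
The partition is now stable with 4 blocks: {C,E} | {A} | {B,F} | {D,G}.
D and G lie in the same block of the stable partition, so they are equivalent — no string distinguishes them.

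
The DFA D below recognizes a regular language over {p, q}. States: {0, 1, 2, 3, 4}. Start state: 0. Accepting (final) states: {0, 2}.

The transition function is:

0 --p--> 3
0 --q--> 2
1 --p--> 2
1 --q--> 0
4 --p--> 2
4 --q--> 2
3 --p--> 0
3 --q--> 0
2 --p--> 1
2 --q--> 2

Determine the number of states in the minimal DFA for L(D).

2

States {4} cannot be reached from the start state, so discard them.
Initial partition by acceptance: {0,2} | {1,3}.
The partition is now stable with 2 blocks: {0,2} | {1,3}.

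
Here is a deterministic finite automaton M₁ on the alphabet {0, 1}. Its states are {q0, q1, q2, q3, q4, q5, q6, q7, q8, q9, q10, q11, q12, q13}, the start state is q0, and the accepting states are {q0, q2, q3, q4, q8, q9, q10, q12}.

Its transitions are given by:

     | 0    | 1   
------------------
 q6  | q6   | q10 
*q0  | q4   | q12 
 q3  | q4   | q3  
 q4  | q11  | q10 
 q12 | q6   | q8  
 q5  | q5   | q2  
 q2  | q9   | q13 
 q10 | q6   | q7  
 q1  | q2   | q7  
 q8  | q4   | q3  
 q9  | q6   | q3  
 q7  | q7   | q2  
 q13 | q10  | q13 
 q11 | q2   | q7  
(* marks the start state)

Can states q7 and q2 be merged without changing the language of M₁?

No

Reachable states from the start: {q0,q2,q3,q4,q6,q7,q8,q9,q10,q11,q12,q13}. Unreachable: {q1,q5} — drop them.
Start with accepting vs non-accepting: {q0,q2,q3,q4,q8,q9,q10,q12} | {q6,q7,q11,q13}.
On input 0, block {q0,q2,q3,q4,q8,q9,q10,q12} splits into {q0,q2,q3,q8} and {q4,q9,q10,q12}.
Split {q0,q2,q3,q8} by δ(·,1) → {q3,q8} and {q0} and {q2}.
Refine {q6,q7,q11,q13} on symbol 0: members go to different blocks, giving {q6,q7} and {q11} and {q13}.
On input 1, block {q6,q7} splits into {q6} and {q7}.
Refine {q4,q9,q10,q12} on symbol 0: members go to different blocks, giving {q9,q10,q12} and {q4}.
Split {q9,q10,q12} by δ(·,1) → {q9,q12} and {q10}.
Stable partition: {q3,q8} | {q6} | {q9,q12} | {q0} | {q2} | {q11} | {q13} | {q7} | {q4} | {q10} — 10 equivalence classes.
q7 and q2 end up in different blocks, so they are distinguishable. For instance, the string 'ε' is accepted from only q2.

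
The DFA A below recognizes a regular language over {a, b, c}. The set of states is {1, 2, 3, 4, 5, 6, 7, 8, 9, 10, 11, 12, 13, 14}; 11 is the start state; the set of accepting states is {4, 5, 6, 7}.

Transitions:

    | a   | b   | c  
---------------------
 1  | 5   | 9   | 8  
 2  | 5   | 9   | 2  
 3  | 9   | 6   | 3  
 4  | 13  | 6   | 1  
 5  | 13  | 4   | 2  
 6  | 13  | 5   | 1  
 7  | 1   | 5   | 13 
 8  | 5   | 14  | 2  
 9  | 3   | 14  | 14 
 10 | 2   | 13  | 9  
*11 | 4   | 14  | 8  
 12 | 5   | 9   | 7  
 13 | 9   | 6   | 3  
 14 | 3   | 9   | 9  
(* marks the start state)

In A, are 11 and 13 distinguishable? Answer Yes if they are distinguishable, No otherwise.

Yes

Reachable states from the start: {1,2,3,4,5,6,8,9,11,13,14}. Unreachable: {7,10,12} — drop them.
Initial partition by acceptance: {4,5,6} | {1,2,3,8,9,11,13,14}.
Split {1,2,3,8,9,11,13,14} by δ(·,a) → {1,2,8,11} and {3,9,13,14}.
Split {3,9,13,14} by δ(·,b) → {3,13} and {9,14}.
Stable partition: {4,5,6} | {1,2,8,11} | {3,13} | {9,14} — 4 equivalence classes.
11 and 13 end up in different blocks, so they are distinguishable. For instance, the string 'a' is accepted from only 11.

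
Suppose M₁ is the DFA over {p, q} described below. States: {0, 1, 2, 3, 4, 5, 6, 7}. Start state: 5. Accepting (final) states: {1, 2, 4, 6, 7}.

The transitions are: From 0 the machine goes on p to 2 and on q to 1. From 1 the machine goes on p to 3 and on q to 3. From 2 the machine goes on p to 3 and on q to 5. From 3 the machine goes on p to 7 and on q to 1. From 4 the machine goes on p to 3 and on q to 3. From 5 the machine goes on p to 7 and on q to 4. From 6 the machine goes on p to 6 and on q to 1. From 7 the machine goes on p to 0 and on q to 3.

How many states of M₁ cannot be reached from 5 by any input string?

BFS from 5 reaches {0, 1, 2, 3, 4, 5, 7}; the 1 state(s) 6 are never visited.

1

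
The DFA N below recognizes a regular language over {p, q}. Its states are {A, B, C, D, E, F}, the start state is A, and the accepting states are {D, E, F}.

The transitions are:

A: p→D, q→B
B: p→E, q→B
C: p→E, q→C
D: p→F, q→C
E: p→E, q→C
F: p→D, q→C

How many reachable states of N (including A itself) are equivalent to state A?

Initial partition by acceptance: {D,E,F} | {A,B,C}.
Stable partition: {D,E,F} | {A,B,C} — 2 equivalence classes.
State A belongs to the block {A,B,C}, which has 3 states.

3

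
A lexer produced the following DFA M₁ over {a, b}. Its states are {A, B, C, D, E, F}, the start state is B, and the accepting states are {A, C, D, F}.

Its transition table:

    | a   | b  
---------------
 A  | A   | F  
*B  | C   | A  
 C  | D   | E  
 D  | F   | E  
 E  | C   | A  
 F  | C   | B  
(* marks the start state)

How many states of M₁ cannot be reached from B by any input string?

0

Exploring from B, all states are eventually visited, so none are unreachable.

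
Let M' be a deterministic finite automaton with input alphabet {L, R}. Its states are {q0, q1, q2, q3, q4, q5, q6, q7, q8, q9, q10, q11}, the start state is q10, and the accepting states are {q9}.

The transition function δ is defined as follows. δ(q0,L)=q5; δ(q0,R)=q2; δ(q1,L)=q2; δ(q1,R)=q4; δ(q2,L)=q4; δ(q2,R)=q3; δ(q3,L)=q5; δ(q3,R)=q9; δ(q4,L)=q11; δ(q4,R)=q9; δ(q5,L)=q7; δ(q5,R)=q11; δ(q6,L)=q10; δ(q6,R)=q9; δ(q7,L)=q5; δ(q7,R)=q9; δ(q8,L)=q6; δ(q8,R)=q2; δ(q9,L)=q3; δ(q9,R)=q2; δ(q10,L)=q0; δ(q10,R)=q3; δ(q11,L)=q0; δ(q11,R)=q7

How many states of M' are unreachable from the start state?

BFS from q10 reaches {q0, q2, q3, q4, q5, q7, q9, q10, q11}; the 3 state(s) q1, q6, q8 are never visited.

3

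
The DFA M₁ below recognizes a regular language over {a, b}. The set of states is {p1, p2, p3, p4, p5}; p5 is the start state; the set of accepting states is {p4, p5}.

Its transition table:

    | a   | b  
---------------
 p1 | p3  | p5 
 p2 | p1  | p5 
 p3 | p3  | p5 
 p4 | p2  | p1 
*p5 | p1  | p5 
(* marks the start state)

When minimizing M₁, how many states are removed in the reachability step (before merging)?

Starting at p5 and following transitions, the reachable set is {p1, p3, p5}. That leaves p2, p4 unreachable — 2 in total.

2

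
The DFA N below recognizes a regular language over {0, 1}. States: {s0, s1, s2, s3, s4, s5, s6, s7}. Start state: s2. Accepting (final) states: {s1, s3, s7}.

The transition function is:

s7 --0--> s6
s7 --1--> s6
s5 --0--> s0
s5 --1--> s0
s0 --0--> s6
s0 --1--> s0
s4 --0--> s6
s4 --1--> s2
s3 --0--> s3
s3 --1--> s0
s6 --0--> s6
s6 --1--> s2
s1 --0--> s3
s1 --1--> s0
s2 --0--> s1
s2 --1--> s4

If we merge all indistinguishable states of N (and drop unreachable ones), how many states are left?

First remove the unreachable states {s5,s7}; 6 states remain.
Start with accepting vs non-accepting: {s1,s3} | {s0,s2,s4,s6}.
Refine {s0,s2,s4,s6} on symbol 0: members go to different blocks, giving {s0,s4,s6} and {s2}.
Split {s0,s4,s6} by δ(·,1) → {s4,s6} and {s0}.
Stable partition: {s1,s3} | {s4,s6} | {s2} | {s0} — 4 equivalence classes.

4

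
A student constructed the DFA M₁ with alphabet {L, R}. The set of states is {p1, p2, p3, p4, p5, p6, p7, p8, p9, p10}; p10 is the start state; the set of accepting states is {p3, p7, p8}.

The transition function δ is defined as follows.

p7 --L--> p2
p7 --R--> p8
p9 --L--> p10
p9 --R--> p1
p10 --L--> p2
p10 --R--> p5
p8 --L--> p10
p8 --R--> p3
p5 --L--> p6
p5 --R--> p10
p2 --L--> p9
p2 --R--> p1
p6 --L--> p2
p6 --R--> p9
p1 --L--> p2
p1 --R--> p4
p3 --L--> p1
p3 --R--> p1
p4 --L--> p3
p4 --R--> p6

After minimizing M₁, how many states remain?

8

States {p7,p8} cannot be reached from the start state, so discard them.
P0 = {p3} | {p1,p2,p4,p5,p6,p9,p10}.
Split {p1,p2,p4,p5,p6,p9,p10} by δ(·,L) → {p1,p2,p5,p6,p9,p10} and {p4}.
Split {p1,p2,p5,p6,p9,p10} by δ(·,R) → {p2,p5,p6,p9,p10} and {p1}.
On input R, block {p2,p5,p6,p9,p10} splits into {p5,p6,p10} and {p2,p9}.
Split {p5,p6,p10} by δ(·,L) → {p6,p10} and {p5}.
Split {p6,p10} by δ(·,R) → {p6} and {p10}.
Refine {p2,p9} on symbol L: members go to different blocks, giving {p2} and {p9}.
Stable partition: {p3} | {p6} | {p4} | {p1} | {p2} | {p5} | {p10} | {p9} — 8 equivalence classes.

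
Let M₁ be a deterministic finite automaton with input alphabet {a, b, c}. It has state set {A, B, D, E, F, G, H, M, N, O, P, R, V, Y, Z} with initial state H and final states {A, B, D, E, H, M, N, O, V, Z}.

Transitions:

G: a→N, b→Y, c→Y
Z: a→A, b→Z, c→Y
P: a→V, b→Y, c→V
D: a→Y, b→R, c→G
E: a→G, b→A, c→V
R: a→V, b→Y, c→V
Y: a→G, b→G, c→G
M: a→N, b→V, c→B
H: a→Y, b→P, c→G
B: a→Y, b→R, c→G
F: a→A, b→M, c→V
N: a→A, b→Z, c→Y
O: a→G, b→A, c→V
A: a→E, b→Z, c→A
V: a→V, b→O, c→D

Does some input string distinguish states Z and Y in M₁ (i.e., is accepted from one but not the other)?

First remove the unreachable states {B,F,M}; 12 states remain.
Initial partition by acceptance: {A,D,E,H,N,O,V,Z} | {G,P,R,Y}.
Refine {A,D,E,H,N,O,V,Z} on symbol a: members go to different blocks, giving {A,N,V,Z} and {D,E,H,O}.
On input a, block {A,N,V,Z} splits into {N,V,Z} and {A}.
Refine {N,V,Z} on symbol a: members go to different blocks, giving {N,Z} and {V}.
Refine {G,P,R,Y} on symbol a: members go to different blocks, giving {P,R} and {Y} and {G}.
Split {D,E,H,O} by δ(·,a) → {D,H} and {E,O}.
The partition is now stable with 8 blocks: {N,Z} | {P,R} | {D,H} | {A} | {V} | {Y} | {G} | {E,O}.
Z and Y end up in different blocks, so they are distinguishable. For instance, the string 'ε' is accepted from only Z.

Yes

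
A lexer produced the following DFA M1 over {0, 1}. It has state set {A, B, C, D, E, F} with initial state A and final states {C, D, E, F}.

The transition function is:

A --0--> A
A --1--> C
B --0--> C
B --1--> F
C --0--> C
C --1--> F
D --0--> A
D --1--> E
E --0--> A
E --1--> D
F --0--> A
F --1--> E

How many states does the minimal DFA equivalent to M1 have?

3

States {B} cannot be reached from the start state, so discard them.
P0 = {C,D,E,F} | {A}.
Refine {C,D,E,F} on symbol 0: members go to different blocks, giving {D,E,F} and {C}.
No further refinement is possible. Final partition (3 blocks): {D,E,F} | {A} | {C}.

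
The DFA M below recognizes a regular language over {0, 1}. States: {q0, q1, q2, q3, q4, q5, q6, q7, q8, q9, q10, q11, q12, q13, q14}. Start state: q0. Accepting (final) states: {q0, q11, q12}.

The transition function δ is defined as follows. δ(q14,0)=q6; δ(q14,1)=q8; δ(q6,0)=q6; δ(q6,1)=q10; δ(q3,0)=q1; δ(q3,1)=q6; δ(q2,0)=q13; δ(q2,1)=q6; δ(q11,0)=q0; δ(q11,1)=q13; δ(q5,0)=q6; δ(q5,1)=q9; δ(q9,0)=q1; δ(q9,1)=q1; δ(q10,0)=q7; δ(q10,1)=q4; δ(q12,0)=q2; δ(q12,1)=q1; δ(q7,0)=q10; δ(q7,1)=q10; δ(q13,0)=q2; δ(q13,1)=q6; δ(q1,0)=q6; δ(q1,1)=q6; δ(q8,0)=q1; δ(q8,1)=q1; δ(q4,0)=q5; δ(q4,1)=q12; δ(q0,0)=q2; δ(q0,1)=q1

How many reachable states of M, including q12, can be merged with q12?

Reachable states from the start: {q0,q1,q2,q4,q5,q6,q7,q9,q10,q12,q13}. Unreachable: {q3,q8,q11,q14} — drop them.
Start with accepting vs non-accepting: {q0,q12} | {q1,q2,q4,q5,q6,q7,q9,q10,q13}.
On input 1, block {q1,q2,q4,q5,q6,q7,q9,q10,q13} splits into {q1,q2,q5,q6,q7,q9,q10,q13} and {q4}.
Refine {q1,q2,q5,q6,q7,q9,q10,q13} on symbol 1: members go to different blocks, giving {q1,q2,q5,q6,q7,q9,q13} and {q10}.
Refine {q1,q2,q5,q6,q7,q9,q13} on symbol 0: members go to different blocks, giving {q1,q2,q5,q6,q9,q13} and {q7}.
On input 1, block {q1,q2,q5,q6,q9,q13} splits into {q1,q2,q5,q9,q13} and {q6}.
On input 0, block {q1,q2,q5,q9,q13} splits into {q2,q9,q13} and {q1,q5}.
Split {q2,q9,q13} by δ(·,0) → {q2,q13} and {q9}.
On input 1, block {q1,q5} splits into {q1} and {q5}.
Stable partition: {q0,q12} | {q2,q13} | {q4} | {q10} | {q7} | {q6} | {q1} | {q9} | {q5} — 9 equivalence classes.
The equivalence class containing q12 is {q0,q12}, of size 2.

2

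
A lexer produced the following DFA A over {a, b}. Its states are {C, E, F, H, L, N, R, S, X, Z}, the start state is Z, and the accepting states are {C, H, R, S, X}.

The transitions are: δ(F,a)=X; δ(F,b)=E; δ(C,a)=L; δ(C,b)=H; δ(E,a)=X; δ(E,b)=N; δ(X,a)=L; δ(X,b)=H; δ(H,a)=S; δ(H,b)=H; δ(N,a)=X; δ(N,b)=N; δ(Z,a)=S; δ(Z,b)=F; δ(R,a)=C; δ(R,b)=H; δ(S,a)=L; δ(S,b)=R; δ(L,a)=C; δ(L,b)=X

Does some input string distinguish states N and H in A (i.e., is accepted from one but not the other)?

Yes

Initial partition by acceptance: {C,H,R,S,X} | {E,F,L,N,Z}.
Refine {C,H,R,S,X} on symbol a: members go to different blocks, giving {C,S,X} and {H,R}.
Refine {E,F,L,N,Z} on symbol b: members go to different blocks, giving {E,F,N,Z} and {L}.
No further refinement is possible. Final partition (4 blocks): {C,S,X} | {E,F,N,Z} | {H,R} | {L}.
N and H end up in different blocks, so they are distinguishable. For instance, the string 'ε' is accepted from only H.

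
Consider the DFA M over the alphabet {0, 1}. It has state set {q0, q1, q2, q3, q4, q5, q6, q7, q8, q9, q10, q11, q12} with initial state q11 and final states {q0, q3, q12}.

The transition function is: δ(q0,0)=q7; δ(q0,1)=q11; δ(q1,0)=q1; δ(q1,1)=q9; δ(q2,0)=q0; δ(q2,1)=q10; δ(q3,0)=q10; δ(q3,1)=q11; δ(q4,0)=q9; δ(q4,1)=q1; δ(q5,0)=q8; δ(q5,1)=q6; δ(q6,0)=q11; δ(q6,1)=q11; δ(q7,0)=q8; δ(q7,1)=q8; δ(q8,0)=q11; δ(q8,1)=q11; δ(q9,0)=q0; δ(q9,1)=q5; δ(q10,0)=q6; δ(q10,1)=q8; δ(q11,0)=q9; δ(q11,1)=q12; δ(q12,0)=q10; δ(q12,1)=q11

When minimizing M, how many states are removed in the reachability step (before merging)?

4

Starting at q11 and following transitions, the reachable set is {q0, q5, q6, q7, q8, q9, q10, q11, q12}. That leaves q1, q2, q3, q4 unreachable — 4 in total.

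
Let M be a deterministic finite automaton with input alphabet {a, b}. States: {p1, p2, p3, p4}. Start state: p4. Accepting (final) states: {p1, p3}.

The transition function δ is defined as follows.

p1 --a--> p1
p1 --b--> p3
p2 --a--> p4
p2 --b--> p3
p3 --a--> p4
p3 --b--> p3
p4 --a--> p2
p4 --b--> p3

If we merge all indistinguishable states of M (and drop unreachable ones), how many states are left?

States {p1} cannot be reached from the start state, so discard them.
Start with accepting vs non-accepting: {p3} | {p2,p4}.
Stable partition: {p3} | {p2,p4} — 2 equivalence classes.

2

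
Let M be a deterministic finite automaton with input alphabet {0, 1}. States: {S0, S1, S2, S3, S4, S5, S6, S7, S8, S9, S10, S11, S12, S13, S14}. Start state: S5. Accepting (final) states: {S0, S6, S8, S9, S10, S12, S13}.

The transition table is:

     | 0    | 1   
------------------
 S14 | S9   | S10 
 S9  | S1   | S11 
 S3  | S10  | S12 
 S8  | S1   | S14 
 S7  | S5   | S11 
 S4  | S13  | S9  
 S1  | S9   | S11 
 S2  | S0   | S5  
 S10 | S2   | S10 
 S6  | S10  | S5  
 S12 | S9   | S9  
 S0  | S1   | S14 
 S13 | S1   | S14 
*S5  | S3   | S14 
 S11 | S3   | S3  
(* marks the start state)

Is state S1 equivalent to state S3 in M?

States {S4,S6,S7,S8,S13} cannot be reached from the start state, so discard them.
P0 = {S0,S9,S10,S12} | {S1,S2,S3,S5,S11,S14}.
Refine {S0,S9,S10,S12} on symbol 0: members go to different blocks, giving {S0,S9,S10} and {S12}.
Split {S0,S9,S10} by δ(·,1) → {S0,S9} and {S10}.
Refine {S1,S2,S3,S5,S11,S14} on symbol 0: members go to different blocks, giving {S1,S2,S14} and {S5,S11} and {S3}.
Split {S0,S9} by δ(·,1) → {S0} and {S9}.
Split {S1,S2,S14} by δ(·,0) → {S1,S14} and {S2}.
Refine {S1,S14} on symbol 1: members go to different blocks, giving {S1} and {S14}.
Refine {S5,S11} on symbol 1: members go to different blocks, giving {S5} and {S11}.
Stable partition: {S0} | {S1} | {S12} | {S10} | {S5} | {S3} | {S9} | {S2} | {S14} | {S11} — 10 equivalence classes.
S1 and S3 end up in different blocks, so they are distinguishable. For instance, the string '1' is accepted from only S3.

No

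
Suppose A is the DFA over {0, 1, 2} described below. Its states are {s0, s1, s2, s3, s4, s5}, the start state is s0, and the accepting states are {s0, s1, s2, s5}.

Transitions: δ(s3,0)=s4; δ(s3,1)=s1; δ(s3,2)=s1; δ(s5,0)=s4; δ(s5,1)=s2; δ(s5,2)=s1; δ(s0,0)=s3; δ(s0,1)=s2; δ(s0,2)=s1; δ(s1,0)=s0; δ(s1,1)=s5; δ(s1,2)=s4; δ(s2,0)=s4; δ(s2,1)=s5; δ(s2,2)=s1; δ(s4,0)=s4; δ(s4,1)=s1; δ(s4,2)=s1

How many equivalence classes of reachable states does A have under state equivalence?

3

P0 = {s0,s1,s2,s5} | {s3,s4}.
Refine {s0,s1,s2,s5} on symbol 0: members go to different blocks, giving {s0,s2,s5} and {s1}.
The partition is now stable with 3 blocks: {s0,s2,s5} | {s3,s4} | {s1}.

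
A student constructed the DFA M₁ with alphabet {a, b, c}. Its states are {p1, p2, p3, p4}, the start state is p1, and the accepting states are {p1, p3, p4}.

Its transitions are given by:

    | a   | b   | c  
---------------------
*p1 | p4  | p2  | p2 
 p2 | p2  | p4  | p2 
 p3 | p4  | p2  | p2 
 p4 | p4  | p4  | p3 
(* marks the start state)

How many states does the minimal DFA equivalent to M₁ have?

3

Every state is reachable, so we keep all 4.
Initial partition by acceptance: {p1,p3,p4} | {p2}.
Refine {p1,p3,p4} on symbol b: members go to different blocks, giving {p1,p3} and {p4}.
The partition is now stable with 3 blocks: {p1,p3} | {p2} | {p4}.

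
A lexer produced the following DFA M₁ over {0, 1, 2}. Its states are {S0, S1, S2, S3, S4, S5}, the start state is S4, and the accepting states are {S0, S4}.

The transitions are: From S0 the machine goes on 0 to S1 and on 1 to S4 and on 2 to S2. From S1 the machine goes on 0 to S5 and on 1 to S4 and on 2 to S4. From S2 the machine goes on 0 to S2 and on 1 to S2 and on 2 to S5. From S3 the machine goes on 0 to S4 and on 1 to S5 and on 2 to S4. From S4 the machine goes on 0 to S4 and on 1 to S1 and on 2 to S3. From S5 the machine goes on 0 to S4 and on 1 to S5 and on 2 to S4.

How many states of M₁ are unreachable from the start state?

BFS from S4 reaches {S1, S3, S4, S5}; the 2 state(s) S0, S2 are never visited.

2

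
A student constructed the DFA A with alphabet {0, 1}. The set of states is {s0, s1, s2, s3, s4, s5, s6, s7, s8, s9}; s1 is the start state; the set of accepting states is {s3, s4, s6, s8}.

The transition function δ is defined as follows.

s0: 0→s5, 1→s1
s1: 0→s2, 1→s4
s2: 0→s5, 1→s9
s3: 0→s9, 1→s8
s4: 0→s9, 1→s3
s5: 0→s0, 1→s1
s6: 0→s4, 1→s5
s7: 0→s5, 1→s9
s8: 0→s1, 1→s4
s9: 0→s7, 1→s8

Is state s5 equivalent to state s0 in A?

Yes

First remove the unreachable states {s6}; 9 states remain.
Initial partition by acceptance: {s3,s4,s8} | {s0,s1,s2,s5,s7,s9}.
Split {s0,s1,s2,s5,s7,s9} by δ(·,1) → {s0,s2,s5,s7} and {s1,s9}.
No further refinement is possible. Final partition (3 blocks): {s3,s4,s8} | {s0,s2,s5,s7} | {s1,s9}.
s5 and s0 lie in the same block of the stable partition, so they are equivalent — no string distinguishes them.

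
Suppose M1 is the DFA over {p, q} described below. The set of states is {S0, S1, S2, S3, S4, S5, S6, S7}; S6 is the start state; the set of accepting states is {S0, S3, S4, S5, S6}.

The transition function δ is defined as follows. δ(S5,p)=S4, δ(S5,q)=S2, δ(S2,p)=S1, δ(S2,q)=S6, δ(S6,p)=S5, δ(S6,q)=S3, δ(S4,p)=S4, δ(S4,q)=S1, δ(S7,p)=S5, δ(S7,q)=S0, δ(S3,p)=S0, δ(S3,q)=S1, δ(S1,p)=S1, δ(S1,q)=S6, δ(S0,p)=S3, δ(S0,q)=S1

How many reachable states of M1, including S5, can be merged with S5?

First remove the unreachable states {S7}; 7 states remain.
P0 = {S0,S3,S4,S5,S6} | {S1,S2}.
Refine {S0,S3,S4,S5,S6} on symbol q: members go to different blocks, giving {S0,S3,S4,S5} and {S6}.
No further refinement is possible. Final partition (3 blocks): {S0,S3,S4,S5} | {S1,S2} | {S6}.
The equivalence class containing S5 is {S0,S3,S4,S5}, of size 4.

4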